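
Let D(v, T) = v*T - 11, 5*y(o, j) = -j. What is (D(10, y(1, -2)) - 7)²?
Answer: 196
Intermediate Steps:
y(o, j) = -j/5 (y(o, j) = (-j)/5 = -j/5)
D(v, T) = -11 + T*v (D(v, T) = T*v - 11 = -11 + T*v)
(D(10, y(1, -2)) - 7)² = ((-11 - ⅕*(-2)*10) - 7)² = ((-11 + (⅖)*10) - 7)² = ((-11 + 4) - 7)² = (-7 - 7)² = (-14)² = 196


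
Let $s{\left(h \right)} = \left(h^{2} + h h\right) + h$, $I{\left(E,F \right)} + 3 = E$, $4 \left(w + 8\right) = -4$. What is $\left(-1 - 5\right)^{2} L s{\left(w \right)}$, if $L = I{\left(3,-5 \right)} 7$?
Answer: $0$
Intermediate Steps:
$w = -9$ ($w = -8 + \frac{1}{4} \left(-4\right) = -8 - 1 = -9$)
$I{\left(E,F \right)} = -3 + E$
$s{\left(h \right)} = h + 2 h^{2}$ ($s{\left(h \right)} = \left(h^{2} + h^{2}\right) + h = 2 h^{2} + h = h + 2 h^{2}$)
$L = 0$ ($L = \left(-3 + 3\right) 7 = 0 \cdot 7 = 0$)
$\left(-1 - 5\right)^{2} L s{\left(w \right)} = \left(-1 - 5\right)^{2} \cdot 0 \left(- 9 \left(1 + 2 \left(-9\right)\right)\right) = \left(-6\right)^{2} \cdot 0 \left(- 9 \left(1 - 18\right)\right) = 36 \cdot 0 \left(\left(-9\right) \left(-17\right)\right) = 0 \cdot 153 = 0$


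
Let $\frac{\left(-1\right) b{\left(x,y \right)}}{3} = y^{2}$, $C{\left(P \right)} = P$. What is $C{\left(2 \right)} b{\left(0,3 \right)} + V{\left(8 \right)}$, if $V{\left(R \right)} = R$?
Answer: $-46$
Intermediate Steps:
$b{\left(x,y \right)} = - 3 y^{2}$
$C{\left(2 \right)} b{\left(0,3 \right)} + V{\left(8 \right)} = 2 \left(- 3 \cdot 3^{2}\right) + 8 = 2 \left(\left(-3\right) 9\right) + 8 = 2 \left(-27\right) + 8 = -54 + 8 = -46$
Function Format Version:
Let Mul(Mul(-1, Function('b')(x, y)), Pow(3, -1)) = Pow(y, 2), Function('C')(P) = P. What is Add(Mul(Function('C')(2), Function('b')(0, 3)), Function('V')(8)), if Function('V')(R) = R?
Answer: -46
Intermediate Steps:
Function('b')(x, y) = Mul(-3, Pow(y, 2))
Add(Mul(Function('C')(2), Function('b')(0, 3)), Function('V')(8)) = Add(Mul(2, Mul(-3, Pow(3, 2))), 8) = Add(Mul(2, Mul(-3, 9)), 8) = Add(Mul(2, -27), 8) = Add(-54, 8) = -46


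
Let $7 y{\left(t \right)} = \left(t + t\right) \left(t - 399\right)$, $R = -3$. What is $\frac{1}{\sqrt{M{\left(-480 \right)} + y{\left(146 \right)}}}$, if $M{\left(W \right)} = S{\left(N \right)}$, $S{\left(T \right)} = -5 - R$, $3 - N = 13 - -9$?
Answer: $- \frac{i \sqrt{57470}}{24630} \approx - 0.0097332 i$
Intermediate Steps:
$N = -19$ ($N = 3 - \left(13 - -9\right) = 3 - \left(13 + 9\right) = 3 - 22 = -19$)
$y{\left(t \right)} = \frac{2 t \left(-399 + t\right)}{7}$ ($y{\left(t \right)} = \frac{\left(t + t\right) \left(t - 399\right)}{7} = \frac{2 t \left(-399 + t\right)}{7}$)
$S{\left(T \right)} = -2$ ($S{\left(T \right)} = -5 - -3 = -5 + 3 = -2$)
$M{\left(W \right)} = -2$
$\frac{1}{\sqrt{M{\left(-480 \right)} + y{\left(146 \right)}}} = \frac{1}{\sqrt{-2 + \frac{2}{7} \cdot 146 \left(-399 + 146\right)}} = \frac{1}{\sqrt{-2 + \frac{2}{7} \cdot 146 \left(-253\right)}} = \frac{1}{\sqrt{-2 - \frac{73876}{7}}} = \frac{1}{\sqrt{- \frac{73890}{7}}} = \frac{1}{\frac{3}{7} i \sqrt{57470}} = - \frac{i \sqrt{57470}}{24630}$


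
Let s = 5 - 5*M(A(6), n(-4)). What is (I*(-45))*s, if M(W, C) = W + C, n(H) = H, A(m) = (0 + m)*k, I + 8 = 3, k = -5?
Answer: 39375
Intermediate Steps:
I = -5 (I = -8 + 3 = -5)
A(m) = -5*m (A(m) = (0 + m)*(-5) = m*(-5) = -5*m)
M(W, C) = C + W
s = 175 (s = 5 - 5*(-4 - 5*6) = 5 - 5*(-4 - 30) = 5 - 5*(-34) = 5 + 170 = 175)
(I*(-45))*s = -5*(-45)*175 = 225*175 = 39375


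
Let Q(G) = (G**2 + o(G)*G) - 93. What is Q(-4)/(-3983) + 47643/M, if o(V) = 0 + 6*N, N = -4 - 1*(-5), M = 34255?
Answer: 193221824/136437665 ≈ 1.4162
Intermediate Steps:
N = 1 (N = -4 + 5 = 1)
o(V) = 6 (o(V) = 0 + 6*1 = 0 + 6 = 6)
Q(G) = -93 + G**2 + 6*G (Q(G) = (G**2 + 6*G) - 93 = -93 + G**2 + 6*G)
Q(-4)/(-3983) + 47643/M = (-93 + (-4)**2 + 6*(-4))/(-3983) + 47643/34255 = (-93 + 16 - 24)*(-1/3983) + 47643*(1/34255) = -101*(-1/3983) + 47643/34255 = 101/3983 + 47643/34255 = 193221824/136437665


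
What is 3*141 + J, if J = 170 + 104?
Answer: 697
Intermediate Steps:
J = 274
3*141 + J = 3*141 + 274 = 423 + 274 = 697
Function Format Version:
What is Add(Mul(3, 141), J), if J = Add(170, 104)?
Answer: 697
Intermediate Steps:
J = 274
Add(Mul(3, 141), J) = Add(Mul(3, 141), 274) = Add(423, 274) = 697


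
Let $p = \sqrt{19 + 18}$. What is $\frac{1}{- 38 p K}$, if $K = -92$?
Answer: $\frac{\sqrt{37}}{129352} \approx 4.7025 \cdot 10^{-5}$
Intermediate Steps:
$p = \sqrt{37} \approx 6.0828$
$\frac{1}{- 38 p K} = \frac{1}{- 38 \sqrt{37} \left(-92\right)} = \frac{1}{3496 \sqrt{37}} = \frac{\sqrt{37}}{129352}$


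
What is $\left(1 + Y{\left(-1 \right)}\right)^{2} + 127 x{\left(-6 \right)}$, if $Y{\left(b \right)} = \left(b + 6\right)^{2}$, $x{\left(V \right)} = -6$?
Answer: $-86$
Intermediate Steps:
$Y{\left(b \right)} = \left(6 + b\right)^{2}$
$\left(1 + Y{\left(-1 \right)}\right)^{2} + 127 x{\left(-6 \right)} = \left(1 + \left(6 - 1\right)^{2}\right)^{2} + 127 \left(-6\right) = \left(1 + 5^{2}\right)^{2} - 762 = \left(1 + 25\right)^{2} - 762 = 26^{2} - 762 = 676 - 762 = -86$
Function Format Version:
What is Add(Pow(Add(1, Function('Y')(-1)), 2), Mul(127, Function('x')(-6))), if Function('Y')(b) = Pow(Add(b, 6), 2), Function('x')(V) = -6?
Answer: -86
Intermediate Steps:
Function('Y')(b) = Pow(Add(6, b), 2)
Add(Pow(Add(1, Function('Y')(-1)), 2), Mul(127, Function('x')(-6))) = Add(Pow(Add(1, Pow(Add(6, -1), 2)), 2), Mul(127, -6)) = Add(Pow(Add(1, Pow(5, 2)), 2), -762) = Add(Pow(Add(1, 25), 2), -762) = Add(Pow(26, 2), -762) = Add(676, -762) = -86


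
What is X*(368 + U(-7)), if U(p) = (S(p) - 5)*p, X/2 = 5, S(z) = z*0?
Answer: 4030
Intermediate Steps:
S(z) = 0
X = 10 (X = 2*5 = 10)
U(p) = -5*p (U(p) = (0 - 5)*p = -5*p)
X*(368 + U(-7)) = 10*(368 - 5*(-7)) = 10*(368 + 35) = 10*403 = 4030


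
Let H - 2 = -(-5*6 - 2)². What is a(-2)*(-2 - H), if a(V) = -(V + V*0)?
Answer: 2040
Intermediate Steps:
a(V) = -V (a(V) = -(V + 0) = -V)
H = -1022 (H = 2 - (-5*6 - 2)² = 2 - (-30 - 2)² = 2 - 1*(-32)² = 2 - 1*1024 = 2 - 1024 = -1022)
a(-2)*(-2 - H) = (-1*(-2))*(-2 - 1*(-1022)) = 2*(-2 + 1022) = 2*1020 = 2040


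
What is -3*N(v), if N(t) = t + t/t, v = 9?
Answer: -30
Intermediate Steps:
N(t) = 1 + t (N(t) = t + 1 = 1 + t)
-3*N(v) = -3*(1 + 9) = -3*10 = -30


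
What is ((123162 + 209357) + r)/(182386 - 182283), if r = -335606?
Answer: -3087/103 ≈ -29.971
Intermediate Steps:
((123162 + 209357) + r)/(182386 - 182283) = ((123162 + 209357) - 335606)/(182386 - 182283) = (332519 - 335606)/103 = -3087*1/103 = -3087/103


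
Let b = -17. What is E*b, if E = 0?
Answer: 0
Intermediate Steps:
E*b = 0*(-17) = 0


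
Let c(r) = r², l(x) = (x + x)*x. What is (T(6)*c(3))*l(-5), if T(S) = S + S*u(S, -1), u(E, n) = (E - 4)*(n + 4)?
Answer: 18900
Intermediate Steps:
u(E, n) = (-4 + E)*(4 + n)
l(x) = 2*x² (l(x) = (2*x)*x = 2*x²)
T(S) = S + S*(-12 + 3*S) (T(S) = S + S*(-16 - 4*(-1) + 4*S + S*(-1)) = S + S*(-16 + 4 + 4*S - S) = S + S*(-12 + 3*S))
(T(6)*c(3))*l(-5) = ((6*(-11 + 3*6))*3²)*(2*(-5)²) = ((6*(-11 + 18))*9)*(2*25) = ((6*7)*9)*50 = (42*9)*50 = 378*50 = 18900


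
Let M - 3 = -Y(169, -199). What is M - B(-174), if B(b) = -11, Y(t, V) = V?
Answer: 213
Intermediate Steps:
M = 202 (M = 3 - 1*(-199) = 3 + 199 = 202)
M - B(-174) = 202 - 1*(-11) = 202 + 11 = 213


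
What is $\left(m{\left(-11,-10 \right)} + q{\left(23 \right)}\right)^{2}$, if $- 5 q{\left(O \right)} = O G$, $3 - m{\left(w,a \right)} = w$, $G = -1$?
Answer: $\frac{8649}{25} \approx 345.96$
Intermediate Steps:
$m{\left(w,a \right)} = 3 - w$
$q{\left(O \right)} = \frac{O}{5}$ ($q{\left(O \right)} = - \frac{O \left(-1\right)}{5} = - \frac{\left(-1\right) O}{5} = \frac{O}{5}$)
$\left(m{\left(-11,-10 \right)} + q{\left(23 \right)}\right)^{2} = \left(\left(3 - -11\right) + \frac{1}{5} \cdot 23\right)^{2} = \left(\left(3 + 11\right) + \frac{23}{5}\right)^{2} = \left(14 + \frac{23}{5}\right)^{2} = \left(\frac{93}{5}\right)^{2} = \frac{8649}{25}$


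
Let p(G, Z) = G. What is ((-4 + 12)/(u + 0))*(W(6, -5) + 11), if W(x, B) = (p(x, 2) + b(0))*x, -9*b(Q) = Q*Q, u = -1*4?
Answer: -94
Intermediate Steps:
u = -4
b(Q) = -Q**2/9 (b(Q) = -Q*Q/9 = -Q**2/9)
W(x, B) = x**2 (W(x, B) = (x - 1/9*0**2)*x = (x - 1/9*0)*x = (x + 0)*x = x*x = x**2)
((-4 + 12)/(u + 0))*(W(6, -5) + 11) = ((-4 + 12)/(-4 + 0))*(6**2 + 11) = (8/(-4))*(36 + 11) = (8*(-1/4))*47 = -2*47 = -94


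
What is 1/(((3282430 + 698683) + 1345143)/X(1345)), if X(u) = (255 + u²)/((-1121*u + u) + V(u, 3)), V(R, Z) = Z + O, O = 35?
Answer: -5140/22793379661 ≈ -2.2550e-7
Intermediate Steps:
V(R, Z) = 35 + Z (V(R, Z) = Z + 35 = 35 + Z)
X(u) = (255 + u²)/(38 - 1120*u) (X(u) = (255 + u²)/((-1121*u + u) + (35 + 3)) = (255 + u²)/(-1120*u + 38) = (255 + u²)/(38 - 1120*u))
1/(((3282430 + 698683) + 1345143)/X(1345)) = 1/(((3282430 + 698683) + 1345143)/(((-255 - 1*1345²)/(2*(-19 + 560*1345))))) = 1/((3981113 + 1345143)/(((-255 - 1*1809025)/(2*(-19 + 753200))))) = 1/(5326256/(((½)*(-255 - 1809025)/753181))) = 1/(5326256/(((½)*(1/753181)*(-1809280)))) = 1/(5326256/(-82240/68471)) = 1/(5326256*(-68471/82240)) = 1/(-22793379661/5140) = -5140/22793379661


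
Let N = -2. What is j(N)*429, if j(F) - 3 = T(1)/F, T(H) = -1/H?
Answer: 3003/2 ≈ 1501.5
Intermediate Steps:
j(F) = 3 - 1/F (j(F) = 3 + (-1/1)/F = 3 + (-1*1)/F = 3 - 1/F)
j(N)*429 = (3 - 1/(-2))*429 = (3 - 1*(-½))*429 = (3 + ½)*429 = (7/2)*429 = 3003/2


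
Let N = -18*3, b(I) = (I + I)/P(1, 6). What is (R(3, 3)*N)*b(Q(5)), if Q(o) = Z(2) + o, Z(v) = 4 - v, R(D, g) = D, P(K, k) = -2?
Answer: 1134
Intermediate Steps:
Q(o) = 2 + o (Q(o) = (4 - 1*2) + o = (4 - 2) + o = 2 + o)
b(I) = -I (b(I) = (I + I)/(-2) = (2*I)*(-1/2) = -I)
N = -54
(R(3, 3)*N)*b(Q(5)) = (3*(-54))*(-(2 + 5)) = -(-162)*7 = -162*(-7) = 1134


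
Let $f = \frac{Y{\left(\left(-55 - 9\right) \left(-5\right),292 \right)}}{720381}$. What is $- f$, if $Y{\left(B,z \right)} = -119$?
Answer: $\frac{119}{720381} \approx 0.00016519$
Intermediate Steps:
$f = - \frac{119}{720381} \approx -0.00016519$
$- f = \left(-1\right) \left(- \frac{119}{720381}\right) = \frac{119}{720381}$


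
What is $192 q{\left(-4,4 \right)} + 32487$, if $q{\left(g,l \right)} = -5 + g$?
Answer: $30759$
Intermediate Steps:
$192 q{\left(-4,4 \right)} + 32487 = 192 \left(-5 - 4\right) + 32487 = 192 \left(-9\right) + 32487 = -1728 + 32487 = 30759$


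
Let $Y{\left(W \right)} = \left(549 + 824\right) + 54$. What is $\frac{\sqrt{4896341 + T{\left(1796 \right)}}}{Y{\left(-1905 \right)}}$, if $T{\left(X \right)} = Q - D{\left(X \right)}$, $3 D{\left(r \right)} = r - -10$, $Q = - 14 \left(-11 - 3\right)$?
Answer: $\frac{\sqrt{4895935}}{1427} \approx 1.5506$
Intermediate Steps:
$Q = 196$ ($Q = \left(-14\right) \left(-14\right) = 196$)
$D{\left(r \right)} = \frac{10}{3} + \frac{r}{3}$ ($D{\left(r \right)} = \frac{r - -10}{3} = \frac{r + 10}{3} = \frac{10 + r}{3} = \frac{10}{3} + \frac{r}{3}$)
$Y{\left(W \right)} = 1427$ ($Y{\left(W \right)} = 1373 + 54 = 1427$)
$T{\left(X \right)} = \frac{578}{3} - \frac{X}{3}$ ($T{\left(X \right)} = 196 - \left(\frac{10}{3} + \frac{X}{3}\right) = \frac{578}{3} - \frac{X}{3}$)
$\frac{\sqrt{4896341 + T{\left(1796 \right)}}}{Y{\left(-1905 \right)}} = \frac{\sqrt{4896341 + \left(\frac{578}{3} - \frac{1796}{3}\right)}}{1427} = \sqrt{4896341 + \left(\frac{578}{3} - \frac{1796}{3}\right)} \frac{1}{1427} = \sqrt{4896341 - 406} \cdot \frac{1}{1427} = \sqrt{4895935} \cdot \frac{1}{1427} = \frac{\sqrt{4895935}}{1427}$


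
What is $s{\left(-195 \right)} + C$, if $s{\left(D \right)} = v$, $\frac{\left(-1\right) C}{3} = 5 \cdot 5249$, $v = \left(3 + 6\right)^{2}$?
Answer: $-78654$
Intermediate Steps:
$v = 81$ ($v = 9^{2} = 81$)
$C = -78735$ ($C = - 3 \cdot 5 \cdot 5249 = \left(-3\right) 26245 = -78735$)
$s{\left(D \right)} = 81$
$s{\left(-195 \right)} + C = 81 - 78735 = -78654$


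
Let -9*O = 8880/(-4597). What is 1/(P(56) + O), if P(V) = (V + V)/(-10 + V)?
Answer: 317193/840376 ≈ 0.37744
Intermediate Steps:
P(V) = 2*V/(-10 + V) (P(V) = (2*V)/(-10 + V) = 2*V/(-10 + V))
O = 2960/13791 (O = -2960/(3*(-4597)) = -2960*(-1)/(3*4597) = -⅑*(-8880/4597) = 2960/13791 ≈ 0.21463)
1/(P(56) + O) = 1/(2*56/(-10 + 56) + 2960/13791) = 1/(2*56/46 + 2960/13791) = 1/(2*56*(1/46) + 2960/13791) = 1/(56/23 + 2960/13791) = 1/(840376/317193) = 317193/840376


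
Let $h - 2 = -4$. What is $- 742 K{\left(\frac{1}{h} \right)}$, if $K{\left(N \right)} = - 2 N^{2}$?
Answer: $371$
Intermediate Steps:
$h = -2$ ($h = 2 - 4 = -2$)
$- 742 K{\left(\frac{1}{h} \right)} = - 742 \left(- 2 \left(\frac{1}{-2}\right)^{2}\right) = - 742 \left(- 2 \left(- \frac{1}{2}\right)^{2}\right) = - 742 \left(\left(-2\right) \frac{1}{4}\right) = \left(-742\right) \left(- \frac{1}{2}\right) = 371$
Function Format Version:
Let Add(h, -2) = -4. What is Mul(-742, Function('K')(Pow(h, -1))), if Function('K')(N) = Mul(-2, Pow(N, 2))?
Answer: 371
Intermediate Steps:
h = -2 (h = Add(2, -4) = -2)
Mul(-742, Function('K')(Pow(h, -1))) = Mul(-742, Mul(-2, Pow(Pow(-2, -1), 2))) = Mul(-742, Mul(-2, Pow(Rational(-1, 2), 2))) = Mul(-742, Mul(-2, Rational(1, 4))) = Mul(-742, Rational(-1, 2)) = 371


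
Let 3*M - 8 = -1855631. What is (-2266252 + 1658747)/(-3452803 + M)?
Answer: 607505/4071344 ≈ 0.14921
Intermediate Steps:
M = -618541 (M = 8/3 + (⅓)*(-1855631) = 8/3 - 1855631/3 = -618541)
(-2266252 + 1658747)/(-3452803 + M) = (-2266252 + 1658747)/(-3452803 - 618541) = -607505/(-4071344) = -607505*(-1/4071344) = 607505/4071344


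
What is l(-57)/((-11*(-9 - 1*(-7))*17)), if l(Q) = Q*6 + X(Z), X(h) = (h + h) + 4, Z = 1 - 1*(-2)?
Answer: -166/187 ≈ -0.88770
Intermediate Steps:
Z = 3 (Z = 1 + 2 = 3)
X(h) = 4 + 2*h (X(h) = 2*h + 4 = 4 + 2*h)
l(Q) = 10 + 6*Q (l(Q) = Q*6 + (4 + 2*3) = 6*Q + (4 + 6) = 6*Q + 10 = 10 + 6*Q)
l(-57)/((-11*(-9 - 1*(-7))*17)) = (10 + 6*(-57))/((-11*(-9 - 1*(-7))*17)) = (10 - 342)/((-11*(-9 + 7)*17)) = -332/(-11*(-2)*17) = -332/(22*17) = -332/374 = -332*1/374 = -166/187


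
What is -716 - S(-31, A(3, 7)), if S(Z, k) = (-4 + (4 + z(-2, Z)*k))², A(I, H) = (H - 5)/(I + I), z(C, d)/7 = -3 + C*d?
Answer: -177013/9 ≈ -19668.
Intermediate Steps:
z(C, d) = -21 + 7*C*d (z(C, d) = 7*(-3 + C*d) = -21 + 7*C*d)
A(I, H) = (-5 + H)/(2*I) (A(I, H) = (-5 + H)/((2*I)) = (-5 + H)*(1/(2*I)) = (-5 + H)/(2*I))
S(Z, k) = k²*(-21 - 14*Z)² (S(Z, k) = (-4 + (4 + (-21 + 7*(-2)*Z)*k))² = (-4 + (4 + (-21 - 14*Z)*k))² = (-4 + (4 + k*(-21 - 14*Z)))² = (k*(-21 - 14*Z))² = k²*(-21 - 14*Z)²)
-716 - S(-31, A(3, 7)) = -716 - 49*((½)*(-5 + 7)/3)²*(3 + 2*(-31))² = -716 - 49*((½)*(⅓)*2)²*(3 - 62)² = -716 - 49*(⅓)²*(-59)² = -716 - 49*3481/9 = -716 - 1*170569/9 = -716 - 170569/9 = -177013/9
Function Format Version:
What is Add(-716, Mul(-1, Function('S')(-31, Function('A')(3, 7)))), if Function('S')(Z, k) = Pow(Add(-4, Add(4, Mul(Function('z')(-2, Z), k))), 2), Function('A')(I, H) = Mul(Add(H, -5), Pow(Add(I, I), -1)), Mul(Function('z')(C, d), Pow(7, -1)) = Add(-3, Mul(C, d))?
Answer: Rational(-177013, 9) ≈ -19668.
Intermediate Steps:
Function('z')(C, d) = Add(-21, Mul(7, C, d)) (Function('z')(C, d) = Mul(7, Add(-3, Mul(C, d))) = Add(-21, Mul(7, C, d)))
Function('A')(I, H) = Mul(Rational(1, 2), Pow(I, -1), Add(-5, H)) (Function('A')(I, H) = Mul(Add(-5, H), Pow(Mul(2, I), -1)) = Mul(Add(-5, H), Mul(Rational(1, 2), Pow(I, -1))) = Mul(Rational(1, 2), Pow(I, -1), Add(-5, H)))
Function('S')(Z, k) = Mul(Pow(k, 2), Pow(Add(-21, Mul(-14, Z)), 2)) (Function('S')(Z, k) = Pow(Add(-4, Add(4, Mul(Add(-21, Mul(7, -2, Z)), k))), 2) = Pow(Add(-4, Add(4, Mul(Add(-21, Mul(-14, Z)), k))), 2) = Pow(Add(-4, Add(4, Mul(k, Add(-21, Mul(-14, Z))))), 2) = Pow(Mul(k, Add(-21, Mul(-14, Z))), 2) = Mul(Pow(k, 2), Pow(Add(-21, Mul(-14, Z)), 2)))
Add(-716, Mul(-1, Function('S')(-31, Function('A')(3, 7)))) = Add(-716, Mul(-1, Mul(49, Pow(Mul(Rational(1, 2), Pow(3, -1), Add(-5, 7)), 2), Pow(Add(3, Mul(2, -31)), 2)))) = Add(-716, Mul(-1, Mul(49, Pow(Mul(Rational(1, 2), Rational(1, 3), 2), 2), Pow(Add(3, -62), 2)))) = Add(-716, Mul(-1, Mul(49, Pow(Rational(1, 3), 2), Pow(-59, 2)))) = Add(-716, Mul(-1, Mul(49, Rational(1, 9), 3481))) = Add(-716, Mul(-1, Rational(170569, 9))) = Add(-716, Rational(-170569, 9)) = Rational(-177013, 9)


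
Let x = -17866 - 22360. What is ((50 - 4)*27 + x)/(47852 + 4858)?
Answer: -19492/26355 ≈ -0.73959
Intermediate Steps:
x = -40226
((50 - 4)*27 + x)/(47852 + 4858) = ((50 - 4)*27 - 40226)/(47852 + 4858) = (46*27 - 40226)/52710 = (1242 - 40226)*(1/52710) = -38984*1/52710 = -19492/26355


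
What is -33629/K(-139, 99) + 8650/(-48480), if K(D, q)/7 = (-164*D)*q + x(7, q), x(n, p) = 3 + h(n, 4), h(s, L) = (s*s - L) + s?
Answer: -13828314637/76588767024 ≈ -0.18055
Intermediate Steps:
h(s, L) = s + s² - L (h(s, L) = (s² - L) + s = s + s² - L)
x(n, p) = -1 + n + n² (x(n, p) = 3 + (n + n² - 1*4) = 3 + (n + n² - 4) = 3 + (-4 + n + n²) = -1 + n + n²)
K(D, q) = 385 - 1148*D*q (K(D, q) = 7*((-164*D)*q + (-1 + 7 + 7²)) = 7*(-164*D*q + (-1 + 7 + 49)) = 7*(-164*D*q + 55) = 7*(55 - 164*D*q) = 385 - 1148*D*q)
-33629/K(-139, 99) + 8650/(-48480) = -33629/(385 - 1148*(-139)*99) + 8650/(-48480) = -33629/(385 + 15797628) + 8650*(-1/48480) = -33629/15798013 - 865/4848 = -13828314637/76588767024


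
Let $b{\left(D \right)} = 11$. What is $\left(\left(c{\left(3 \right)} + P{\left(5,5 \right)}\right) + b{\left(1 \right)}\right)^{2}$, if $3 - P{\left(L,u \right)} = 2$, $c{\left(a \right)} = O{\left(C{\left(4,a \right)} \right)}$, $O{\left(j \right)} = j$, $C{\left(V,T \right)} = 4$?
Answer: $256$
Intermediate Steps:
$c{\left(a \right)} = 4$
$P{\left(L,u \right)} = 1$ ($P{\left(L,u \right)} = 3 - 2 = 1$)
$\left(\left(c{\left(3 \right)} + P{\left(5,5 \right)}\right) + b{\left(1 \right)}\right)^{2} = \left(\left(4 + 1\right) + 11\right)^{2} = \left(5 + 11\right)^{2} = 16^{2} = 256$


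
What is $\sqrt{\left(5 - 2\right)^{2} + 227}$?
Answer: $2 \sqrt{59} \approx 15.362$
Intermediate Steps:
$\sqrt{\left(5 - 2\right)^{2} + 227} = \sqrt{3^{2} + 227} = \sqrt{9 + 227} = \sqrt{236} = 2 \sqrt{59}$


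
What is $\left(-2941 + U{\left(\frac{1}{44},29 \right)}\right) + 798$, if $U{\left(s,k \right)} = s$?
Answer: $- \frac{94291}{44} \approx -2143.0$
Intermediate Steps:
$\left(-2941 + U{\left(\frac{1}{44},29 \right)}\right) + 798 = \left(-2941 + \frac{1}{44}\right) + 798 = - \frac{129403}{44} + 798 = - \frac{94291}{44}$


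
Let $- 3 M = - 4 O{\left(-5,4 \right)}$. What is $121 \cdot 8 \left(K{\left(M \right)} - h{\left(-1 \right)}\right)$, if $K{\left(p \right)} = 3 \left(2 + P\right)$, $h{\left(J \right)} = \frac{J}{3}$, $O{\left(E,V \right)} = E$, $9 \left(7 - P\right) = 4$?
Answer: $25168$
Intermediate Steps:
$P = \frac{59}{9}$ ($P = 7 - \frac{4}{9} = \frac{59}{9} \approx 6.5556$)
$h{\left(J \right)} = \frac{J}{3}$ ($h{\left(J \right)} = J \frac{1}{3} = \frac{J}{3}$)
$M = - \frac{20}{3}$ ($M = - \frac{\left(-4\right) \left(-5\right)}{3} = \left(- \frac{1}{3}\right) 20 = - \frac{20}{3} \approx -6.6667$)
$K{\left(p \right)} = \frac{77}{3}$ ($K{\left(p \right)} = 3 \left(2 + \frac{59}{9}\right) = 3 \cdot \frac{77}{9} = \frac{77}{3}$)
$121 \cdot 8 \left(K{\left(M \right)} - h{\left(-1 \right)}\right) = 121 \cdot 8 \left(\frac{77}{3} - \frac{1}{3} \left(-1\right)\right) = 121 \cdot 8 \left(\frac{77}{3} - - \frac{1}{3}\right) = 121 \cdot 8 \left(\frac{77}{3} + \frac{1}{3}\right) = 121 \cdot 8 \cdot 26 = 121 \cdot 208 = 25168$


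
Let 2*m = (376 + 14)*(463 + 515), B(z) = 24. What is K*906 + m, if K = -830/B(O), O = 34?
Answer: 318755/2 ≈ 1.5938e+5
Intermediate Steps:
m = 190710 (m = ((376 + 14)*(463 + 515))/2 = (390*978)/2 = (½)*381420 = 190710)
K = -415/12 (K = -830/24 = -830*1/24 = -415/12 ≈ -34.583)
K*906 + m = -415/12*906 + 190710 = -62665/2 + 190710 = 318755/2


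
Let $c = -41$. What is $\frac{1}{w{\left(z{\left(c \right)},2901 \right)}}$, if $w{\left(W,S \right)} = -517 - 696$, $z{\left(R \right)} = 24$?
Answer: $- \frac{1}{1213} \approx -0.0008244$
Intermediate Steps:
$w{\left(W,S \right)} = -1213$
$\frac{1}{w{\left(z{\left(c \right)},2901 \right)}} = \frac{1}{-1213} = - \frac{1}{1213}$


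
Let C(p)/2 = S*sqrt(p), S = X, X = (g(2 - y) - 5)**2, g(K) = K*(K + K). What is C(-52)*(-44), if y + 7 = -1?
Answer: -6692400*I*sqrt(13) ≈ -2.413e+7*I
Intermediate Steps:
y = -8 (y = -7 - 1 = -8)
g(K) = 2*K**2 (g(K) = K*(2*K) = 2*K**2)
X = 38025 (X = (2*(2 - 1*(-8))**2 - 5)**2 = (2*(2 + 8)**2 - 5)**2 = (2*10**2 - 5)**2 = (2*100 - 5)**2 = (200 - 5)**2 = 195**2 = 38025)
S = 38025
C(p) = 76050*sqrt(p) (C(p) = 2*(38025*sqrt(p)) = 76050*sqrt(p))
C(-52)*(-44) = (76050*sqrt(-52))*(-44) = (76050*(2*I*sqrt(13)))*(-44) = (152100*I*sqrt(13))*(-44) = -6692400*I*sqrt(13)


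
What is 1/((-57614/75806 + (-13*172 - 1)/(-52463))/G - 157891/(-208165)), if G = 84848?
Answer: 17560870154395884440/13319589951476840801 ≈ 1.3184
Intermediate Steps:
1/((-57614/75806 + (-13*172 - 1)/(-52463))/G - 157891/(-208165)) = 1/((-57614/75806 + (-13*172 - 1)/(-52463))/84848 - 157891/(-208165)) = 1/((-57614*1/75806 + (-2236 - 1)*(-1/52463))*(1/84848) - 157891*(-1/208165)) = 1/((-28807/37903 - 2237*(-1/52463))*(1/84848) + 157891/208165) = 1/((-28807/37903 + 2237/52463)*(1/84848) + 157891/208165) = 1/(-1426512630/1988505089*1/84848 + 157891/208165) = 1/(-713256315/84360339895736 + 157891/208165) = 1/(13319589951476840801/17560870154395884440) = 17560870154395884440/13319589951476840801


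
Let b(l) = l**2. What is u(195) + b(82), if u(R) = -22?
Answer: 6702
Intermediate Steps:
u(195) + b(82) = -22 + 82**2 = -22 + 6724 = 6702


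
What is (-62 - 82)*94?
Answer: -13536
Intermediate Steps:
(-62 - 82)*94 = -144*94 = -13536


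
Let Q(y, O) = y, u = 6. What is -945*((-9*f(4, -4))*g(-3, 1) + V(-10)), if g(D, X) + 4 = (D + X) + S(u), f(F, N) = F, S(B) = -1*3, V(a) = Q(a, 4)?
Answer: -296730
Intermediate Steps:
V(a) = a
S(B) = -3
g(D, X) = -7 + D + X (g(D, X) = -4 + ((D + X) - 3) = -4 + (-3 + D + X) = -7 + D + X)
-945*((-9*f(4, -4))*g(-3, 1) + V(-10)) = -945*((-9*4)*(-7 - 3 + 1) - 10) = -945*(-36*(-9) - 10) = -945*(324 - 10) = -945*314 = -296730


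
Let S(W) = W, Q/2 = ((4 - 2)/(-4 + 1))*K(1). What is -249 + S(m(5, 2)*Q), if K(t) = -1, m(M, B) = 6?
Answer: -241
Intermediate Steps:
Q = 4/3 (Q = 2*(((4 - 2)/(-4 + 1))*(-1)) = 2*((2/(-3))*(-1)) = 2*((2*(-⅓))*(-1)) = 2*(-⅔*(-1)) = 2*(⅔) = 4/3 ≈ 1.3333)
-249 + S(m(5, 2)*Q) = -249 + 6*(4/3) = -249 + 8 = -241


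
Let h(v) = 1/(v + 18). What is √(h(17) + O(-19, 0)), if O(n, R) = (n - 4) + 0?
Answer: 2*I*√7035/35 ≈ 4.7929*I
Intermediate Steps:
h(v) = 1/(18 + v)
O(n, R) = -4 + n (O(n, R) = (-4 + n) + 0 = -4 + n)
√(h(17) + O(-19, 0)) = √(1/(18 + 17) + (-4 - 19)) = √(1/35 - 23) = √(-804/35) = 2*I*√7035/35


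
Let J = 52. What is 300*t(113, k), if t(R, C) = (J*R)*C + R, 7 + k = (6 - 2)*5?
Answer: 22950300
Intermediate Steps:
k = 13 (k = -7 + (6 - 2)*5 = -7 + 4*5 = -7 + 20 = 13)
t(R, C) = R + 52*C*R (t(R, C) = (52*R)*C + R = 52*C*R + R = R + 52*C*R)
300*t(113, k) = 300*(113*(1 + 52*13)) = 300*(113*(1 + 676)) = 300*(113*677) = 300*76501 = 22950300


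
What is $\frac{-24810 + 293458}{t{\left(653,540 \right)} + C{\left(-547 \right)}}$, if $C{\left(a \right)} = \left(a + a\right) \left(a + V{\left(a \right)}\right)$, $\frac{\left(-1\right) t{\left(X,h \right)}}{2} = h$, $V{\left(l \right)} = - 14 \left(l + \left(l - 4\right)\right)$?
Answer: $- \frac{134324}{8109815} \approx -0.016563$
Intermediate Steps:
$V{\left(l \right)} = 56 - 28 l$ ($V{\left(l \right)} = - 14 \left(l + \left(-4 + l\right)\right) = - 14 \left(-4 + 2 l\right) = 56 - 28 l$)
$t{\left(X,h \right)} = - 2 h$
$C{\left(a \right)} = 2 a \left(56 - 27 a\right)$ ($C{\left(a \right)} = \left(a + a\right) \left(a - \left(-56 + 28 a\right)\right) = 2 a \left(56 - 27 a\right)$)
$\frac{-24810 + 293458}{t{\left(653,540 \right)} + C{\left(-547 \right)}} = \frac{-24810 + 293458}{\left(-2\right) 540 + 2 \left(-547\right) \left(56 - -14769\right)} = \frac{268648}{-1080 + 2 \left(-547\right) \left(56 + 14769\right)} = \frac{268648}{-1080 + 2 \left(-547\right) 14825} = \frac{268648}{-1080 - 16218550} = \frac{268648}{-16219630} = 268648 \left(- \frac{1}{16219630}\right) = - \frac{134324}{8109815}$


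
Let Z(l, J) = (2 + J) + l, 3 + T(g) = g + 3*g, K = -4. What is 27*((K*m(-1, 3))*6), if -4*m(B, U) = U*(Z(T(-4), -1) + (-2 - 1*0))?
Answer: -9720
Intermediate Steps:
T(g) = -3 + 4*g (T(g) = -3 + (g + 3*g) = -3 + 4*g)
Z(l, J) = 2 + J + l
m(B, U) = 5*U (m(B, U) = -U*((2 - 1 + (-3 + 4*(-4))) + (-2 - 1*0))/4 = -U*((2 - 1 + (-3 - 16)) + (-2 + 0))/4 = -U*((2 - 1 - 19) - 2)/4 = -U*(-18 - 2)/4 = -U*(-20)/4 = -(-5)*U = 5*U)
27*((K*m(-1, 3))*6) = 27*(-20*3*6) = 27*(-4*15*6) = 27*(-60*6) = 27*(-360) = -9720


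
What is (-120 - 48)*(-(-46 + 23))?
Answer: -3864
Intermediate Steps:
(-120 - 48)*(-(-46 + 23)) = -(-168)*(-23) = -168*23 = -3864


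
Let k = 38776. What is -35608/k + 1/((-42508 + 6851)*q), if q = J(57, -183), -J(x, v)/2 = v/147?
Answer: -19362772957/21085196438 ≈ -0.91831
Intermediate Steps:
J(x, v) = -2*v/147
q = 122/49 (q = -2/147*(-183) = 122/49 ≈ 2.4898)
-35608/k + 1/((-42508 + 6851)*q) = -35608/38776 + 1/((-42508 + 6851)*(122/49)) = -35608*1/38776 + (49/122)/(-35657) = -4451/4847 - 1/35657*49/122 = -4451/4847 - 49/4350154 = -19362772957/21085196438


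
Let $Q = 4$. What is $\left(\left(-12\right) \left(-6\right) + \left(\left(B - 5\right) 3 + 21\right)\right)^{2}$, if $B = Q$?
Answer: $8100$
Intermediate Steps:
$B = 4$
$\left(\left(-12\right) \left(-6\right) + \left(\left(B - 5\right) 3 + 21\right)\right)^{2} = \left(\left(-12\right) \left(-6\right) + \left(\left(4 - 5\right) 3 + 21\right)\right)^{2} = \left(72 + \left(\left(-1\right) 3 + 21\right)\right)^{2} = \left(72 + \left(-3 + 21\right)\right)^{2} = \left(72 + 18\right)^{2} = 90^{2} = 8100$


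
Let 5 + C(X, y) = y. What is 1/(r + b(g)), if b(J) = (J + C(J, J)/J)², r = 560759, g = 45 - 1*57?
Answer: 144/80765425 ≈ 1.7829e-6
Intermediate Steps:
C(X, y) = -5 + y
g = -12 (g = 45 - 57 = -12)
b(J) = (J + (-5 + J)/J)²
1/(r + b(g)) = 1/(560759 + (-5 - 12 + (-12)²)²/(-12)²) = 1/(560759 + (-5 - 12 + 144)²/144) = 1/(560759 + (1/144)*127²) = 1/(560759 + (1/144)*16129) = 1/(560759 + 16129/144) = 1/(80765425/144) = 144/80765425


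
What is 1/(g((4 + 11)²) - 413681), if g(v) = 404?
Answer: -1/413277 ≈ -2.4197e-6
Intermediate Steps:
1/(g((4 + 11)²) - 413681) = 1/(404 - 413681) = 1/(-413277) = -1/413277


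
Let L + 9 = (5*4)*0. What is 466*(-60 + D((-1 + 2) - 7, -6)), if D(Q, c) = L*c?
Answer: -2796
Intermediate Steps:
L = -9 (L = -9 + (5*4)*0 = -9 + 20*0 = -9 + 0 = -9)
D(Q, c) = -9*c
466*(-60 + D((-1 + 2) - 7, -6)) = 466*(-60 - 9*(-6)) = 466*(-60 + 54) = 466*(-6) = -2796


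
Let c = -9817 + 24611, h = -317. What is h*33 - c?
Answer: -25255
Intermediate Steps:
c = 14794
h*33 - c = -317*33 - 1*14794 = -10461 - 14794 = -25255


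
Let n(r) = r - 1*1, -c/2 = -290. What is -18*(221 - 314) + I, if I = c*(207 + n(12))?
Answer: 128114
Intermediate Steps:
c = 580 (c = -2*(-290) = 580)
n(r) = -1 + r (n(r) = r - 1 = -1 + r)
I = 126440 (I = 580*(207 + (-1 + 12)) = 580*(207 + 11) = 580*218 = 126440)
-18*(221 - 314) + I = -18*(221 - 314) + 126440 = -18*(-93) + 126440 = 1674 + 126440 = 128114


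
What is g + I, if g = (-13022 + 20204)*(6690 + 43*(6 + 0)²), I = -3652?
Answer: 59161664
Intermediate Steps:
g = 59165316 (g = 7182*(6690 + 43*6²) = 7182*(6690 + 43*36) = 7182*(6690 + 1548) = 7182*8238 = 59165316)
g + I = 59165316 - 3652 = 59161664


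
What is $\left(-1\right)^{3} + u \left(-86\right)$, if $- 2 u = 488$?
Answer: $20983$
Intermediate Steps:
$u = -244$ ($u = \left(- \frac{1}{2}\right) 488 = -244$)
$\left(-1\right)^{3} + u \left(-86\right) = \left(-1\right)^{3} - -20984 = -1 + 20984 = 20983$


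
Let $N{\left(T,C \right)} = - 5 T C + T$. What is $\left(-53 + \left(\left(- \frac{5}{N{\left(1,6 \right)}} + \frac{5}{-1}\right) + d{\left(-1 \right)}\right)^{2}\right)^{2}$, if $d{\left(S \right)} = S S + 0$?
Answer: $\frac{1040191504}{707281} \approx 1470.7$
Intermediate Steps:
$N{\left(T,C \right)} = T - 5 C T$ ($N{\left(T,C \right)} = - 5 C T + T = T - 5 C T$)
$d{\left(S \right)} = S^{2}$ ($d{\left(S \right)} = S^{2} + 0 = S^{2}$)
$\left(-53 + \left(\left(- \frac{5}{N{\left(1,6 \right)}} + \frac{5}{-1}\right) + d{\left(-1 \right)}\right)^{2}\right)^{2} = \left(-53 + \left(\left(- \frac{5}{1 \left(1 - 30\right)} + \frac{5}{-1}\right) + \left(-1\right)^{2}\right)^{2}\right)^{2} = \left(-53 + \left(\left(- \frac{5}{1 \left(1 - 30\right)} + 5 \left(-1\right)\right) + 1\right)^{2}\right)^{2} = \left(-53 + \left(\left(- \frac{5}{1 \left(-29\right)} - 5\right) + 1\right)^{2}\right)^{2} = \left(-53 + \left(\left(- \frac{5}{-29} - 5\right) + 1\right)^{2}\right)^{2} = \left(-53 + \left(\left(\left(-5\right) \left(- \frac{1}{29}\right) - 5\right) + 1\right)^{2}\right)^{2} = \left(-53 + \left(\left(\frac{5}{29} - 5\right) + 1\right)^{2}\right)^{2} = \left(-53 + \left(- \frac{140}{29} + 1\right)^{2}\right)^{2} = \left(-53 + \left(- \frac{111}{29}\right)^{2}\right)^{2} = \left(-53 + \frac{12321}{841}\right)^{2} = \left(- \frac{32252}{841}\right)^{2} = \frac{1040191504}{707281}$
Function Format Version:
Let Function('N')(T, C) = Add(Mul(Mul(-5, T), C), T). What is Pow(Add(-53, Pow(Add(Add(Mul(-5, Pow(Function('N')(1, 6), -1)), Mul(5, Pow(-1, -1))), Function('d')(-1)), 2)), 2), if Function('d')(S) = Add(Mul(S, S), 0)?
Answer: Rational(1040191504, 707281) ≈ 1470.7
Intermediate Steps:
Function('N')(T, C) = Add(T, Mul(-5, C, T)) (Function('N')(T, C) = Add(Mul(-5, C, T), T) = Add(T, Mul(-5, C, T)))
Function('d')(S) = Pow(S, 2) (Function('d')(S) = Add(Pow(S, 2), 0) = Pow(S, 2))
Pow(Add(-53, Pow(Add(Add(Mul(-5, Pow(Function('N')(1, 6), -1)), Mul(5, Pow(-1, -1))), Function('d')(-1)), 2)), 2) = Pow(Add(-53, Pow(Add(Add(Mul(-5, Pow(Mul(1, Add(1, Mul(-5, 6))), -1)), Mul(5, Pow(-1, -1))), Pow(-1, 2)), 2)), 2) = Pow(Add(-53, Pow(Add(Add(Mul(-5, Pow(Mul(1, Add(1, -30)), -1)), Mul(5, -1)), 1), 2)), 2) = Pow(Add(-53, Pow(Add(Add(Mul(-5, Pow(Mul(1, -29), -1)), -5), 1), 2)), 2) = Pow(Add(-53, Pow(Add(Add(Mul(-5, Pow(-29, -1)), -5), 1), 2)), 2) = Pow(Add(-53, Pow(Add(Add(Mul(-5, Rational(-1, 29)), -5), 1), 2)), 2) = Pow(Add(-53, Pow(Add(Add(Rational(5, 29), -5), 1), 2)), 2) = Pow(Add(-53, Pow(Add(Rational(-140, 29), 1), 2)), 2) = Pow(Add(-53, Pow(Rational(-111, 29), 2)), 2) = Pow(Add(-53, Rational(12321, 841)), 2) = Pow(Rational(-32252, 841), 2) = Rational(1040191504, 707281)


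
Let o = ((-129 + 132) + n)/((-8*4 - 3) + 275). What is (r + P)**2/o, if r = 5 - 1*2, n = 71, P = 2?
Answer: 3000/37 ≈ 81.081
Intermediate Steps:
r = 3 (r = 5 - 2 = 3)
o = 37/120 (o = ((-129 + 132) + 71)/((-8*4 - 3) + 275) = (3 + 71)/((-32 - 3) + 275) = 74/(-35 + 275) = 74/240 = 74*(1/240) = 37/120 ≈ 0.30833)
(r + P)**2/o = (3 + 2)**2/(37/120) = 5**2*(120/37) = 25*(120/37) = 3000/37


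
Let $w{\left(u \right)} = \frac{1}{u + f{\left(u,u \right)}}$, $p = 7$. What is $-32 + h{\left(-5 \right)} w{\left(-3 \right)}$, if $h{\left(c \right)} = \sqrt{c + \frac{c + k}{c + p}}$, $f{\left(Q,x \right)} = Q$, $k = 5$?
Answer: $-32 - \frac{i \sqrt{5}}{6} \approx -32.0 - 0.37268 i$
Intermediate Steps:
$w{\left(u \right)} = \frac{1}{2 u}$ ($w{\left(u \right)} = \frac{1}{u + u} = \frac{1}{2 u}$)
$h{\left(c \right)} = \sqrt{c + \frac{5 + c}{7 + c}}$ ($h{\left(c \right)} = \sqrt{c + \frac{c + 5}{c + 7}} = \sqrt{c + \frac{5 + c}{7 + c}}$)
$-32 + h{\left(-5 \right)} w{\left(-3 \right)} = -32 + \sqrt{\frac{5 - 5 - 5 \left(7 - 5\right)}{7 - 5}} \frac{1}{2 \left(-3\right)} = -32 + \sqrt{\frac{5 - 5 - 10}{2}} \cdot \frac{1}{2} \left(- \frac{1}{3}\right) = -32 + \sqrt{\frac{5 - 5 - 10}{2}} \left(- \frac{1}{6}\right) = -32 + \sqrt{\frac{1}{2} \left(-10\right)} \left(- \frac{1}{6}\right) = -32 + \sqrt{-5} \left(- \frac{1}{6}\right) = -32 + i \sqrt{5} \left(- \frac{1}{6}\right) = -32 - \frac{i \sqrt{5}}{6}$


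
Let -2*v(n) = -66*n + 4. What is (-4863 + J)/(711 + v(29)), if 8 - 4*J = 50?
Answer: -9747/3332 ≈ -2.9253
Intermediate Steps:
J = -21/2 (J = 2 - ¼*50 = 2 - 25/2 = -21/2 ≈ -10.500)
v(n) = -2 + 33*n (v(n) = -(-66*n + 4)/2 = -(4 - 66*n)/2 = -2 + 33*n)
(-4863 + J)/(711 + v(29)) = (-4863 - 21/2)/(711 + (-2 + 33*29)) = -9747/(2*(711 + (-2 + 957))) = -9747/(2*(711 + 955)) = -9747/2/1666 = -9747/2*1/1666 = -9747/3332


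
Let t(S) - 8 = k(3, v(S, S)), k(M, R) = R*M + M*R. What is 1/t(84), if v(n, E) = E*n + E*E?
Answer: 1/84680 ≈ 1.1809e-5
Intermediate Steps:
v(n, E) = E² + E*n (v(n, E) = E*n + E² = E² + E*n)
k(M, R) = 2*M*R (k(M, R) = M*R + M*R = 2*M*R)
t(S) = 8 + 12*S² (t(S) = 8 + 2*3*(S*(S + S)) = 8 + 2*3*(S*(2*S)) = 8 + 2*3*(2*S²) = 8 + 12*S²)
1/t(84) = 1/(8 + 12*84²) = 1/(8 + 12*7056) = 1/(8 + 84672) = 1/84680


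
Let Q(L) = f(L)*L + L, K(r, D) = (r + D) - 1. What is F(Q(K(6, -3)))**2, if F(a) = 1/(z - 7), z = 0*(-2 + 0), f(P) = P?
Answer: 1/49 ≈ 0.020408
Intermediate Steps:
z = 0 (z = 0*(-2) = 0)
K(r, D) = -1 + D + r (K(r, D) = (D + r) - 1 = -1 + D + r)
Q(L) = L + L**2 (Q(L) = L*L + L = L**2 + L = L + L**2)
F(a) = -1/7 (F(a) = 1/(0 - 7) = 1/(-7) = -1/7)
F(Q(K(6, -3)))**2 = (-1/7)**2 = 1/49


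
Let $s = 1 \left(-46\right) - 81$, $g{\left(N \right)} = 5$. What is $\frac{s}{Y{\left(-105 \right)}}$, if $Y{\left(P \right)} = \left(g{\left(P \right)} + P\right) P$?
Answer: $- \frac{127}{10500} \approx -0.012095$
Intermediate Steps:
$s = -127$ ($s = -46 - 81 = -127$)
$Y{\left(P \right)} = P \left(5 + P\right)$ ($Y{\left(P \right)} = \left(5 + P\right) P = P \left(5 + P\right)$)
$\frac{s}{Y{\left(-105 \right)}} = - \frac{127}{\left(-105\right) \left(5 - 105\right)} = - \frac{127}{\left(-105\right) \left(-100\right)} = - \frac{127}{10500}$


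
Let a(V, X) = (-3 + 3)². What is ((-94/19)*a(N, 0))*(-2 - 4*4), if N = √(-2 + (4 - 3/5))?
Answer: 0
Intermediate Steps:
N = √35/5 (N = √(-2 + (4 - 3/5)) = √(-2 + (4 - 1*⅗)) = √(-2 + (4 - ⅗)) = √(-2 + 17/5) = √(7/5) = √35/5 ≈ 1.1832)
a(V, X) = 0 (a(V, X) = 0² = 0)
((-94/19)*a(N, 0))*(-2 - 4*4) = (-94/19*0)*(-2 - 4*4) = (-94*1/19*0)*(-2 - 16) = -94/19*0*(-18) = 0*(-18) = 0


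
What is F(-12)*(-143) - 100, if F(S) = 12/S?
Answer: 43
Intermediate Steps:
F(-12)*(-143) - 100 = (12/(-12))*(-143) - 100 = (12*(-1/12))*(-143) - 100 = -1*(-143) - 100 = 143 - 100 = 43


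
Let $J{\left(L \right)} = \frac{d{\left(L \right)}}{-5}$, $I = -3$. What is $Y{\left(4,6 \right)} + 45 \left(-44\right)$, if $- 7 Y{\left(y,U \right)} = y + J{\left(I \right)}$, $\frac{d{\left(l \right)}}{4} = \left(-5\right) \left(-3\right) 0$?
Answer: $- \frac{13864}{7} \approx -1980.6$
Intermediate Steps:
$d{\left(l \right)} = 0$ ($d{\left(l \right)} = 4 \left(-5\right) \left(-3\right) 0 = 4 \cdot 15 \cdot 0 = 4 \cdot 0 = 0$)
$J{\left(L \right)} = 0$ ($J{\left(L \right)} = \frac{0}{-5} = 0 \left(- \frac{1}{5}\right) = 0$)
$Y{\left(y,U \right)} = - \frac{y}{7}$ ($Y{\left(y,U \right)} = - \frac{y + 0}{7} = - \frac{y}{7}$)
$Y{\left(4,6 \right)} + 45 \left(-44\right) = \left(- \frac{1}{7}\right) 4 + 45 \left(-44\right) = - \frac{4}{7} - 1980 = - \frac{13864}{7}$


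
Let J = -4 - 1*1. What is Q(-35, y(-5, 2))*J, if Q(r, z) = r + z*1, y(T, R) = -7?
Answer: 210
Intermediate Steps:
J = -5 (J = -4 - 1 = -5)
Q(r, z) = r + z
Q(-35, y(-5, 2))*J = (-35 - 7)*(-5) = -42*(-5) = 210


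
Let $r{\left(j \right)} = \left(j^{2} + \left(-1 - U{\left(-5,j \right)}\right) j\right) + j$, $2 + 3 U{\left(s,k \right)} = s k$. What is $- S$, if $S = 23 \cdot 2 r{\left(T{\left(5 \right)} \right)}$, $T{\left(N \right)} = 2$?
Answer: $-552$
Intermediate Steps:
$U{\left(s,k \right)} = - \frac{2}{3} + \frac{k s}{3}$ ($U{\left(s,k \right)} = - \frac{2}{3} + \frac{s k}{3} = - \frac{2}{3} + \frac{k s}{3}$)
$r{\left(j \right)} = j + j^{2} + j \left(- \frac{1}{3} + \frac{5 j}{3}\right)$ ($r{\left(j \right)} = \left(j^{2} + \left(-1 - \left(- \frac{2}{3} + \frac{1}{3} j \left(-5\right)\right)\right) j\right) + j = \left(j^{2} + \left(-1 - \left(- \frac{2}{3} - \frac{5 j}{3}\right)\right) j\right) + j = \left(j^{2} + \left(-1 + \left(\frac{2}{3} + \frac{5 j}{3}\right)\right) j\right) + j = \left(j^{2} + \left(- \frac{1}{3} + \frac{5 j}{3}\right) j\right) + j = \left(j^{2} + j \left(- \frac{1}{3} + \frac{5 j}{3}\right)\right) + j = j + j^{2} + j \left(- \frac{1}{3} + \frac{5 j}{3}\right)$)
$S = 552$ ($S = 23 \cdot 2 \cdot \frac{2}{3} \cdot 2 \left(1 + 4 \cdot 2\right) = 46 \cdot \frac{2}{3} \cdot 2 \left(1 + 8\right) = 46 \cdot \frac{2}{3} \cdot 2 \cdot 9 = 46 \cdot 12 = 552$)
$- S = \left(-1\right) 552 = -552$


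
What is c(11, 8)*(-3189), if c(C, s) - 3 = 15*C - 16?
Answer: -484728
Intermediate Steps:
c(C, s) = -13 + 15*C (c(C, s) = 3 + (15*C - 16) = 3 + (-16 + 15*C) = -13 + 15*C)
c(11, 8)*(-3189) = (-13 + 15*11)*(-3189) = (-13 + 165)*(-3189) = 152*(-3189) = -484728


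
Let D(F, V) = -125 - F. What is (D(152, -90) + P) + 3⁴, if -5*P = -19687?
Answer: 18707/5 ≈ 3741.4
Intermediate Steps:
P = 19687/5 (P = -⅕*(-19687) = 19687/5 ≈ 3937.4)
(D(152, -90) + P) + 3⁴ = ((-125 - 1*152) + 19687/5) + 3⁴ = ((-125 - 152) + 19687/5) + 81 = (-277 + 19687/5) + 81 = 18302/5 + 81 = 18707/5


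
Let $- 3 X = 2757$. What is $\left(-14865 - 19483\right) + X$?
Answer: $-35267$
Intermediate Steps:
$X = -919$ ($X = \left(- \frac{1}{3}\right) 2757 = -919$)
$\left(-14865 - 19483\right) + X = \left(-14865 - 19483\right) - 919 = -34348 - 919 = -35267$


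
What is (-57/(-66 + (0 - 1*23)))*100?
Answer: 5700/89 ≈ 64.045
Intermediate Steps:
(-57/(-66 + (0 - 1*23)))*100 = (-57/(-66 + (0 - 23)))*100 = (-57/(-66 - 23))*100 = (-57/(-89))*100 = -1/89*(-57)*100 = (57/89)*100 = 5700/89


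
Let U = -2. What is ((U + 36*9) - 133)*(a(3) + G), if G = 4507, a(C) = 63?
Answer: 863730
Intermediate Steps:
((U + 36*9) - 133)*(a(3) + G) = ((-2 + 36*9) - 133)*(63 + 4507) = ((-2 + 324) - 133)*4570 = (322 - 133)*4570 = 189*4570 = 863730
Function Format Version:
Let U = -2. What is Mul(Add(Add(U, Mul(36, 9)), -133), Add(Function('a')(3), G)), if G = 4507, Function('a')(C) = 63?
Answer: 863730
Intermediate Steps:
Mul(Add(Add(U, Mul(36, 9)), -133), Add(Function('a')(3), G)) = Mul(Add(Add(-2, Mul(36, 9)), -133), Add(63, 4507)) = Mul(Add(Add(-2, 324), -133), 4570) = Mul(Add(322, -133), 4570) = Mul(189, 4570) = 863730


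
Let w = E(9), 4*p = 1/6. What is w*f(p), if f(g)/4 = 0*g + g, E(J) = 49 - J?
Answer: 20/3 ≈ 6.6667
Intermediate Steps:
p = 1/24 (p = (1/4)/6 = (1/4)*(1/6) = 1/24 ≈ 0.041667)
f(g) = 4*g (f(g) = 4*(0*g + g) = 4*(0 + g) = 4*g)
w = 40 (w = 49 - 1*9 = 49 - 9 = 40)
w*f(p) = 40*(4*(1/24)) = 40*(1/6) = 20/3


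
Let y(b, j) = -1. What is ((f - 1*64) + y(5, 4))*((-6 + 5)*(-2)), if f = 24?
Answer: -82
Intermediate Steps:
((f - 1*64) + y(5, 4))*((-6 + 5)*(-2)) = ((24 - 1*64) - 1)*((-6 + 5)*(-2)) = ((24 - 64) - 1)*(-1*(-2)) = (-40 - 1)*2 = -41*2 = -82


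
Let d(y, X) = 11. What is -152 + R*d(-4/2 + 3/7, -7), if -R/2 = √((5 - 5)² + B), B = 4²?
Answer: -240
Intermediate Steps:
B = 16
R = -8 (R = -2*√((5 - 5)² + 16) = -2*√(0² + 16) = -2*√(0 + 16) = -2*√16 = -2*4 = -8)
-152 + R*d(-4/2 + 3/7, -7) = -152 - 8*11 = -152 - 88 = -240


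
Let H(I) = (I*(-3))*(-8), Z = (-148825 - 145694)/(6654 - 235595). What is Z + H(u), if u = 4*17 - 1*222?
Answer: -845871417/228941 ≈ -3694.7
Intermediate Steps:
Z = 294519/228941 (Z = -294519/(-228941) = -294519*(-1/228941) = 294519/228941 ≈ 1.2864)
u = -154 (u = 68 - 222 = -154)
H(I) = 24*I (H(I) = -3*I*(-8) = 24*I)
Z + H(u) = 294519/228941 + 24*(-154) = 294519/228941 - 3696 = -845871417/228941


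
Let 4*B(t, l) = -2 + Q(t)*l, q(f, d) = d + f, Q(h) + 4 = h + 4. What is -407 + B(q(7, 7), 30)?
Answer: -605/2 ≈ -302.50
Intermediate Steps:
Q(h) = h (Q(h) = -4 + (h + 4) = -4 + (4 + h) = h)
B(t, l) = -½ + l*t/4 (B(t, l) = (-2 + t*l)/4 = (-2 + l*t)/4 = -½ + l*t/4)
-407 + B(q(7, 7), 30) = -407 + (-½ + (¼)*30*(7 + 7)) = -407 + (-½ + (¼)*30*14) = -407 + (-½ + 105) = -407 + 209/2 = -605/2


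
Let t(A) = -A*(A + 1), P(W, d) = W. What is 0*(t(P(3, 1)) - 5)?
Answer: 0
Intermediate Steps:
t(A) = -A*(1 + A)
0*(t(P(3, 1)) - 5) = 0*(-1*3*(1 + 3) - 5) = 0*(-1*3*4 - 5) = 0*(-12 - 5) = 0*(-17) = 0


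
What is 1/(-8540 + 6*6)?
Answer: -1/8504 ≈ -0.00011759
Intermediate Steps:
1/(-8540 + 6*6) = 1/(-8540 + 36) = 1/(-8504) = -1/8504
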